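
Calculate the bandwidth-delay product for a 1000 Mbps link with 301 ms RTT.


BDP = bandwidth * RTT
= 1000 Mbps * 301 ms
= 1000 * 1e6 * 301 / 1000 bits
= 301000000 bits
= 37625000 bytes
= 36743.1641 KB
BDP = 301000000 bits (37625000 bytes)


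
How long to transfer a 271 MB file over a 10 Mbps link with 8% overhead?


Effective throughput = 10 * (1 - 8/100) = 9.2 Mbps
File size in Mb = 271 * 8 = 2168 Mb
Time = 2168 / 9.2
Time = 235.6522 seconds


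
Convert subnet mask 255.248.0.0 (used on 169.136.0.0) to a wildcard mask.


Subnet mask: 255.248.0.0
Wildcard = 255.255.255.255 - subnet mask
255 - 255 = 0
255 - 248 = 7
255 - 0 = 255
255 - 0 = 255
Wildcard: 0.7.255.255


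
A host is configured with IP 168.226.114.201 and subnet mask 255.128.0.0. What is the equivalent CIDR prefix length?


Binary: 11111111.10000000.00000000.00000000
Count leading 1s
Prefix: /9


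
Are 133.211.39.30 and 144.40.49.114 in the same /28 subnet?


Mask: 255.255.255.240
133.211.39.30 AND mask = 133.211.39.16
144.40.49.114 AND mask = 144.40.49.112
No, different subnets (133.211.39.16 vs 144.40.49.112)


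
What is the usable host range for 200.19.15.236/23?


Network: 200.19.14.0
Broadcast: 200.19.15.255
First usable = network + 1
Last usable = broadcast - 1
Range: 200.19.14.1 to 200.19.15.254


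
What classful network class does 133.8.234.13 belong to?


First octet: 133
Binary: 10000101
10xxxxxx -> Class B (128-191)
Class B, default mask 255.255.0.0 (/16)


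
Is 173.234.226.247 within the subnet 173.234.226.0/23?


Subnet network: 173.234.226.0
Test IP AND mask: 173.234.226.0
Yes, 173.234.226.247 is in 173.234.226.0/23


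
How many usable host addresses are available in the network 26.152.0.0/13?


Host bits = 32 - 13 = 19
Total addresses = 2^19 = 524288
Usable = total - 2 (network and broadcast)
Usable hosts: 524286


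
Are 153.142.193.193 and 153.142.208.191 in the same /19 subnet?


Mask: 255.255.224.0
153.142.193.193 AND mask = 153.142.192.0
153.142.208.191 AND mask = 153.142.192.0
Yes, same subnet (153.142.192.0)


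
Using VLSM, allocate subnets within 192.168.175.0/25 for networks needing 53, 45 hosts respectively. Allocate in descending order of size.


53 hosts -> /26 (62 usable): 192.168.175.0/26
45 hosts -> /26 (62 usable): 192.168.175.64/26
Allocation: 192.168.175.0/26 (53 hosts, 62 usable); 192.168.175.64/26 (45 hosts, 62 usable)


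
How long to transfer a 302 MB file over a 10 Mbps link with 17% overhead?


Effective throughput = 10 * (1 - 17/100) = 8.3 Mbps
File size in Mb = 302 * 8 = 2416 Mb
Time = 2416 / 8.3
Time = 291.0843 seconds


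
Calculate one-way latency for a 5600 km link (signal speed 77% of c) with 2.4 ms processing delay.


Speed = 0.77 * 3e5 km/s = 231000 km/s
Propagation delay = 5600 / 231000 = 0.0242 s = 24.2424 ms
Processing delay = 2.4 ms
Total one-way latency = 26.6424 ms


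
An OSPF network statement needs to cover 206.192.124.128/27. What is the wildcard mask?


Subnet mask: 255.255.255.224
Wildcard = 255.255.255.255 - subnet mask
255 - 255 = 0
255 - 255 = 0
255 - 255 = 0
255 - 224 = 31
Wildcard: 0.0.0.31


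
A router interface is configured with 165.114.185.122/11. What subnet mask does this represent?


/11 means 11 network bits, 21 host bits
Binary: 11111111111000000000000000000000
Mask: 255.224.0.0


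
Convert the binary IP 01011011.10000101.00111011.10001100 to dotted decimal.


01011011 = 91
10000101 = 133
00111011 = 59
10001100 = 140
IP: 91.133.59.140


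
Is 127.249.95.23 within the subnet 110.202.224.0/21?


Subnet network: 110.202.224.0
Test IP AND mask: 127.249.88.0
No, 127.249.95.23 is not in 110.202.224.0/21


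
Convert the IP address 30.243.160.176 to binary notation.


30 = 00011110
243 = 11110011
160 = 10100000
176 = 10110000
Binary: 00011110.11110011.10100000.10110000


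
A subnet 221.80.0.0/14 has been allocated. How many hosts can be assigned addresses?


Host bits = 32 - 14 = 18
Total addresses = 2^18 = 262144
Usable = total - 2 (network and broadcast)
Usable hosts: 262142


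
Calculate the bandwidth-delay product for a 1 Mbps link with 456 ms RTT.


BDP = bandwidth * RTT
= 1 Mbps * 456 ms
= 1 * 1e6 * 456 / 1000 bits
= 456000 bits
= 57000 bytes
= 55.6641 KB
BDP = 456000 bits (57000 bytes)


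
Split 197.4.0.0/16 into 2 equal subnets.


New prefix = 16 + 1 = 17
Each subnet has 32768 addresses
  197.4.0.0/17
  197.4.128.0/17
Subnets: 197.4.0.0/17, 197.4.128.0/17


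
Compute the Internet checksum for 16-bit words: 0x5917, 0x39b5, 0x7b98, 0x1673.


Sum all words (with carry folding):
+ 0x5917 = 0x5917
+ 0x39b5 = 0x92cc
+ 0x7b98 = 0x0e65
+ 0x1673 = 0x24d8
One's complement: ~0x24d8
Checksum = 0xdb27


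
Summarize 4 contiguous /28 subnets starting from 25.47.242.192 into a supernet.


Original prefix: /28
Number of subnets: 4 = 2^2
New prefix = 28 - 2 = 26
Supernet: 25.47.242.192/26


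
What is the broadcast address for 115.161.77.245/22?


Network: 115.161.76.0/22
Host bits = 10
Set all host bits to 1:
Broadcast: 115.161.79.255


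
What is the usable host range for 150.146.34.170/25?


Network: 150.146.34.128
Broadcast: 150.146.34.255
First usable = network + 1
Last usable = broadcast - 1
Range: 150.146.34.129 to 150.146.34.254


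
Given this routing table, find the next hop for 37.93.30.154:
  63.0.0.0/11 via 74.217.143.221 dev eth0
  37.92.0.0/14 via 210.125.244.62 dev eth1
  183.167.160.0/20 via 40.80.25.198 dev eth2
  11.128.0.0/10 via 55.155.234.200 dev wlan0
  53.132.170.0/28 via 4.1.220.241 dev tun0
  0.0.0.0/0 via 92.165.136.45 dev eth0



Longest prefix match for 37.93.30.154:
  /11 63.0.0.0: no
  /14 37.92.0.0: MATCH
  /20 183.167.160.0: no
  /10 11.128.0.0: no
  /28 53.132.170.0: no
  /0 0.0.0.0: MATCH
Selected: next-hop 210.125.244.62 via eth1 (matched /14)


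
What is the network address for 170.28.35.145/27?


IP:   10101010.00011100.00100011.10010001
Mask: 11111111.11111111.11111111.11100000
AND operation:
Net:  10101010.00011100.00100011.10000000
Network: 170.28.35.128/27


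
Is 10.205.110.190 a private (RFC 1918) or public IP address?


RFC 1918 private ranges:
  10.0.0.0/8 (10.0.0.0 - 10.255.255.255)
  172.16.0.0/12 (172.16.0.0 - 172.31.255.255)
  192.168.0.0/16 (192.168.0.0 - 192.168.255.255)
Private (in 10.0.0.0/8)


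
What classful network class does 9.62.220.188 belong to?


First octet: 9
Binary: 00001001
0xxxxxxx -> Class A (1-126)
Class A, default mask 255.0.0.0 (/8)


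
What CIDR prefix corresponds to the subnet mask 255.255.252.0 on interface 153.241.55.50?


Binary: 11111111.11111111.11111100.00000000
Count leading 1s
Prefix: /22


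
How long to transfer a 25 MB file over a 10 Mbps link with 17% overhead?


Effective throughput = 10 * (1 - 17/100) = 8.3 Mbps
File size in Mb = 25 * 8 = 200 Mb
Time = 200 / 8.3
Time = 24.0964 seconds


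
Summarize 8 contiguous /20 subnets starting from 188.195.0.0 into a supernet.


Original prefix: /20
Number of subnets: 8 = 2^3
New prefix = 20 - 3 = 17
Supernet: 188.195.0.0/17


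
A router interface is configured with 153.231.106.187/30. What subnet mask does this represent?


/30 means 30 network bits, 2 host bits
Binary: 11111111111111111111111111111100
Mask: 255.255.255.252


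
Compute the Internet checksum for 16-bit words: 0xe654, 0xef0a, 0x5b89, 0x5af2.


Sum all words (with carry folding):
+ 0xe654 = 0xe654
+ 0xef0a = 0xd55f
+ 0x5b89 = 0x30e9
+ 0x5af2 = 0x8bdb
One's complement: ~0x8bdb
Checksum = 0x7424


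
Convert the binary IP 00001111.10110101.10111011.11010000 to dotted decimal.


00001111 = 15
10110101 = 181
10111011 = 187
11010000 = 208
IP: 15.181.187.208


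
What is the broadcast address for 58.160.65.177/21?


Network: 58.160.64.0/21
Host bits = 11
Set all host bits to 1:
Broadcast: 58.160.71.255


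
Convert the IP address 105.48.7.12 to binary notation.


105 = 01101001
48 = 00110000
7 = 00000111
12 = 00001100
Binary: 01101001.00110000.00000111.00001100


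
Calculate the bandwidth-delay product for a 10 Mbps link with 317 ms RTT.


BDP = bandwidth * RTT
= 10 Mbps * 317 ms
= 10 * 1e6 * 317 / 1000 bits
= 3170000 bits
= 396250 bytes
= 386.9629 KB
BDP = 3170000 bits (396250 bytes)


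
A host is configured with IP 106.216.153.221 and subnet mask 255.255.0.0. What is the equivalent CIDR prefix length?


Binary: 11111111.11111111.00000000.00000000
Count leading 1s
Prefix: /16


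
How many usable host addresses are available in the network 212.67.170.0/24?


Host bits = 32 - 24 = 8
Total addresses = 2^8 = 256
Usable = total - 2 (network and broadcast)
Usable hosts: 254


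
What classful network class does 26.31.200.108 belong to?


First octet: 26
Binary: 00011010
0xxxxxxx -> Class A (1-126)
Class A, default mask 255.0.0.0 (/8)


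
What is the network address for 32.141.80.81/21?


IP:   00100000.10001101.01010000.01010001
Mask: 11111111.11111111.11111000.00000000
AND operation:
Net:  00100000.10001101.01010000.00000000
Network: 32.141.80.0/21


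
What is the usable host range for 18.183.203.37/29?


Network: 18.183.203.32
Broadcast: 18.183.203.39
First usable = network + 1
Last usable = broadcast - 1
Range: 18.183.203.33 to 18.183.203.38


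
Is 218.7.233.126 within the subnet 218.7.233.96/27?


Subnet network: 218.7.233.96
Test IP AND mask: 218.7.233.96
Yes, 218.7.233.126 is in 218.7.233.96/27


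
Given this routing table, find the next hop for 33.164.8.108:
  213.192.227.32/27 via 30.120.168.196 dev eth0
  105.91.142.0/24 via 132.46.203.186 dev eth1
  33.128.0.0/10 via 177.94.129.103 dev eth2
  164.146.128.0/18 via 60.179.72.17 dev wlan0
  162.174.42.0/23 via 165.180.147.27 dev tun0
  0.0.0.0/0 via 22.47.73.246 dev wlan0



Longest prefix match for 33.164.8.108:
  /27 213.192.227.32: no
  /24 105.91.142.0: no
  /10 33.128.0.0: MATCH
  /18 164.146.128.0: no
  /23 162.174.42.0: no
  /0 0.0.0.0: MATCH
Selected: next-hop 177.94.129.103 via eth2 (matched /10)


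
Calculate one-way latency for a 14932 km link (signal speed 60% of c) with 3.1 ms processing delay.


Speed = 0.6 * 3e5 km/s = 180000 km/s
Propagation delay = 14932 / 180000 = 0.083 s = 82.9556 ms
Processing delay = 3.1 ms
Total one-way latency = 86.0556 ms


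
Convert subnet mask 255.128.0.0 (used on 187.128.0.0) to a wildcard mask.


Subnet mask: 255.128.0.0
Wildcard = 255.255.255.255 - subnet mask
255 - 255 = 0
255 - 128 = 127
255 - 0 = 255
255 - 0 = 255
Wildcard: 0.127.255.255


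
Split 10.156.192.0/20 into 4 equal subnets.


New prefix = 20 + 2 = 22
Each subnet has 1024 addresses
  10.156.192.0/22
  10.156.196.0/22
  10.156.200.0/22
  10.156.204.0/22
Subnets: 10.156.192.0/22, 10.156.196.0/22, 10.156.200.0/22, 10.156.204.0/22


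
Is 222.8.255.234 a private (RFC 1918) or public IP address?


RFC 1918 private ranges:
  10.0.0.0/8 (10.0.0.0 - 10.255.255.255)
  172.16.0.0/12 (172.16.0.0 - 172.31.255.255)
  192.168.0.0/16 (192.168.0.0 - 192.168.255.255)
Public (not in any RFC 1918 range)


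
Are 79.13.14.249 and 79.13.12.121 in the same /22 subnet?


Mask: 255.255.252.0
79.13.14.249 AND mask = 79.13.12.0
79.13.12.121 AND mask = 79.13.12.0
Yes, same subnet (79.13.12.0)


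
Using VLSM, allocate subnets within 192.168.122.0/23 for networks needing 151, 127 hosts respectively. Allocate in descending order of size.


151 hosts -> /24 (254 usable): 192.168.122.0/24
127 hosts -> /24 (254 usable): 192.168.123.0/24
Allocation: 192.168.122.0/24 (151 hosts, 254 usable); 192.168.123.0/24 (127 hosts, 254 usable)


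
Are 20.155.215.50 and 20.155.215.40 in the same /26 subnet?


Mask: 255.255.255.192
20.155.215.50 AND mask = 20.155.215.0
20.155.215.40 AND mask = 20.155.215.0
Yes, same subnet (20.155.215.0)


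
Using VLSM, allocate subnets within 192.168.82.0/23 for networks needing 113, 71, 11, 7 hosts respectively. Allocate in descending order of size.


113 hosts -> /25 (126 usable): 192.168.82.0/25
71 hosts -> /25 (126 usable): 192.168.82.128/25
11 hosts -> /28 (14 usable): 192.168.83.0/28
7 hosts -> /28 (14 usable): 192.168.83.16/28
Allocation: 192.168.82.0/25 (113 hosts, 126 usable); 192.168.82.128/25 (71 hosts, 126 usable); 192.168.83.0/28 (11 hosts, 14 usable); 192.168.83.16/28 (7 hosts, 14 usable)


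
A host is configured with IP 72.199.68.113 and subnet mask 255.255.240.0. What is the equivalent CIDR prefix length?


Binary: 11111111.11111111.11110000.00000000
Count leading 1s
Prefix: /20


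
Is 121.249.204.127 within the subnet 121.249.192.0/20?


Subnet network: 121.249.192.0
Test IP AND mask: 121.249.192.0
Yes, 121.249.204.127 is in 121.249.192.0/20


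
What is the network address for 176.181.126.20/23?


IP:   10110000.10110101.01111110.00010100
Mask: 11111111.11111111.11111110.00000000
AND operation:
Net:  10110000.10110101.01111110.00000000
Network: 176.181.126.0/23


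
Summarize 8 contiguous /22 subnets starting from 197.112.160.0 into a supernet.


Original prefix: /22
Number of subnets: 8 = 2^3
New prefix = 22 - 3 = 19
Supernet: 197.112.160.0/19


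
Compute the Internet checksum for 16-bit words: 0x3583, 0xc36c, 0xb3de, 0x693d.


Sum all words (with carry folding):
+ 0x3583 = 0x3583
+ 0xc36c = 0xf8ef
+ 0xb3de = 0xacce
+ 0x693d = 0x160c
One's complement: ~0x160c
Checksum = 0xe9f3


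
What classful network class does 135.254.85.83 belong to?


First octet: 135
Binary: 10000111
10xxxxxx -> Class B (128-191)
Class B, default mask 255.255.0.0 (/16)


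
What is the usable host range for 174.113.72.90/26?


Network: 174.113.72.64
Broadcast: 174.113.72.127
First usable = network + 1
Last usable = broadcast - 1
Range: 174.113.72.65 to 174.113.72.126


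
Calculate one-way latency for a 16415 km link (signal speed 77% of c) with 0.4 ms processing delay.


Speed = 0.77 * 3e5 km/s = 231000 km/s
Propagation delay = 16415 / 231000 = 0.0711 s = 71.0606 ms
Processing delay = 0.4 ms
Total one-way latency = 71.4606 ms


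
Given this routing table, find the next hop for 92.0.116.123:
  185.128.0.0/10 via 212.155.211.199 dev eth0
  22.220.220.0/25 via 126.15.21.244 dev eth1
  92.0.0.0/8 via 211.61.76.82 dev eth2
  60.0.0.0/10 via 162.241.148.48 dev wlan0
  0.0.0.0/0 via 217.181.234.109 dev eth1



Longest prefix match for 92.0.116.123:
  /10 185.128.0.0: no
  /25 22.220.220.0: no
  /8 92.0.0.0: MATCH
  /10 60.0.0.0: no
  /0 0.0.0.0: MATCH
Selected: next-hop 211.61.76.82 via eth2 (matched /8)


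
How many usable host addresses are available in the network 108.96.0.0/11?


Host bits = 32 - 11 = 21
Total addresses = 2^21 = 2097152
Usable = total - 2 (network and broadcast)
Usable hosts: 2097150


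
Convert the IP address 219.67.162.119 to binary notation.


219 = 11011011
67 = 01000011
162 = 10100010
119 = 01110111
Binary: 11011011.01000011.10100010.01110111


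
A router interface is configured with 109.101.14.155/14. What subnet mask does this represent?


/14 means 14 network bits, 18 host bits
Binary: 11111111111111000000000000000000
Mask: 255.252.0.0


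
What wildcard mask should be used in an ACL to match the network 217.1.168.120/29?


Subnet mask: 255.255.255.248
Wildcard = 255.255.255.255 - subnet mask
255 - 255 = 0
255 - 255 = 0
255 - 255 = 0
255 - 248 = 7
Wildcard: 0.0.0.7


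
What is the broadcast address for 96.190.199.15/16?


Network: 96.190.0.0/16
Host bits = 16
Set all host bits to 1:
Broadcast: 96.190.255.255


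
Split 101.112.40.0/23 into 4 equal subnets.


New prefix = 23 + 2 = 25
Each subnet has 128 addresses
  101.112.40.0/25
  101.112.40.128/25
  101.112.41.0/25
  101.112.41.128/25
Subnets: 101.112.40.0/25, 101.112.40.128/25, 101.112.41.0/25, 101.112.41.128/25


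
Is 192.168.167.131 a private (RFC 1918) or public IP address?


RFC 1918 private ranges:
  10.0.0.0/8 (10.0.0.0 - 10.255.255.255)
  172.16.0.0/12 (172.16.0.0 - 172.31.255.255)
  192.168.0.0/16 (192.168.0.0 - 192.168.255.255)
Private (in 192.168.0.0/16)


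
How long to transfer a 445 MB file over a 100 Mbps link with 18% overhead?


Effective throughput = 100 * (1 - 18/100) = 82 Mbps
File size in Mb = 445 * 8 = 3560 Mb
Time = 3560 / 82
Time = 43.4146 seconds


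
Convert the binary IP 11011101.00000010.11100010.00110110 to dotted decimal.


11011101 = 221
00000010 = 2
11100010 = 226
00110110 = 54
IP: 221.2.226.54


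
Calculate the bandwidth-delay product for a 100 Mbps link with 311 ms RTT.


BDP = bandwidth * RTT
= 100 Mbps * 311 ms
= 100 * 1e6 * 311 / 1000 bits
= 31100000 bits
= 3887500 bytes
= 3796.3867 KB
BDP = 31100000 bits (3887500 bytes)


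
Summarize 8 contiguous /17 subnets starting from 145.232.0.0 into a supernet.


Original prefix: /17
Number of subnets: 8 = 2^3
New prefix = 17 - 3 = 14
Supernet: 145.232.0.0/14


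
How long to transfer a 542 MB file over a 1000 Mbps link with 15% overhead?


Effective throughput = 1000 * (1 - 15/100) = 850 Mbps
File size in Mb = 542 * 8 = 4336 Mb
Time = 4336 / 850
Time = 5.1012 seconds


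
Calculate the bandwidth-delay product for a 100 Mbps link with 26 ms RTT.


BDP = bandwidth * RTT
= 100 Mbps * 26 ms
= 100 * 1e6 * 26 / 1000 bits
= 2600000 bits
= 325000 bytes
= 317.3828 KB
BDP = 2600000 bits (325000 bytes)


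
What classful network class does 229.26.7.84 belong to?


First octet: 229
Binary: 11100101
1110xxxx -> Class D (224-239)
Class D (multicast), default mask N/A


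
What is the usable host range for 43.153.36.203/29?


Network: 43.153.36.200
Broadcast: 43.153.36.207
First usable = network + 1
Last usable = broadcast - 1
Range: 43.153.36.201 to 43.153.36.206


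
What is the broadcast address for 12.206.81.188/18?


Network: 12.206.64.0/18
Host bits = 14
Set all host bits to 1:
Broadcast: 12.206.127.255


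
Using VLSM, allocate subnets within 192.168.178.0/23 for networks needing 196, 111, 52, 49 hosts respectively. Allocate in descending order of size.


196 hosts -> /24 (254 usable): 192.168.178.0/24
111 hosts -> /25 (126 usable): 192.168.179.0/25
52 hosts -> /26 (62 usable): 192.168.179.128/26
49 hosts -> /26 (62 usable): 192.168.179.192/26
Allocation: 192.168.178.0/24 (196 hosts, 254 usable); 192.168.179.0/25 (111 hosts, 126 usable); 192.168.179.128/26 (52 hosts, 62 usable); 192.168.179.192/26 (49 hosts, 62 usable)


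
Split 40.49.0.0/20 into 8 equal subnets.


New prefix = 20 + 3 = 23
Each subnet has 512 addresses
  40.49.0.0/23
  40.49.2.0/23
  40.49.4.0/23
  40.49.6.0/23
  40.49.8.0/23
  40.49.10.0/23
  40.49.12.0/23
  40.49.14.0/23
Subnets: 40.49.0.0/23, 40.49.2.0/23, 40.49.4.0/23, 40.49.6.0/23, 40.49.8.0/23, 40.49.10.0/23, 40.49.12.0/23, 40.49.14.0/23


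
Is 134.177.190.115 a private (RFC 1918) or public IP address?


RFC 1918 private ranges:
  10.0.0.0/8 (10.0.0.0 - 10.255.255.255)
  172.16.0.0/12 (172.16.0.0 - 172.31.255.255)
  192.168.0.0/16 (192.168.0.0 - 192.168.255.255)
Public (not in any RFC 1918 range)


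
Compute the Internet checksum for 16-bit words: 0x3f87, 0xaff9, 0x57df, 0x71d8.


Sum all words (with carry folding):
+ 0x3f87 = 0x3f87
+ 0xaff9 = 0xef80
+ 0x57df = 0x4760
+ 0x71d8 = 0xb938
One's complement: ~0xb938
Checksum = 0x46c7


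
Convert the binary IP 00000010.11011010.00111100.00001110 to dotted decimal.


00000010 = 2
11011010 = 218
00111100 = 60
00001110 = 14
IP: 2.218.60.14


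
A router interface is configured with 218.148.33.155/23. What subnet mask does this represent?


/23 means 23 network bits, 9 host bits
Binary: 11111111111111111111111000000000
Mask: 255.255.254.0


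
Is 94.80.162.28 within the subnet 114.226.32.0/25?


Subnet network: 114.226.32.0
Test IP AND mask: 94.80.162.0
No, 94.80.162.28 is not in 114.226.32.0/25


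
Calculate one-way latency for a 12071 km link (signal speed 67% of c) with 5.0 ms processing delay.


Speed = 0.67 * 3e5 km/s = 201000 km/s
Propagation delay = 12071 / 201000 = 0.0601 s = 60.0547 ms
Processing delay = 5.0 ms
Total one-way latency = 65.0547 ms


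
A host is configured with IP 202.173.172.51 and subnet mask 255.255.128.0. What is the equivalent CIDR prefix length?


Binary: 11111111.11111111.10000000.00000000
Count leading 1s
Prefix: /17


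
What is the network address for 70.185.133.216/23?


IP:   01000110.10111001.10000101.11011000
Mask: 11111111.11111111.11111110.00000000
AND operation:
Net:  01000110.10111001.10000100.00000000
Network: 70.185.132.0/23


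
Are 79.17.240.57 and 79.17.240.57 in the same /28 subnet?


Mask: 255.255.255.240
79.17.240.57 AND mask = 79.17.240.48
79.17.240.57 AND mask = 79.17.240.48
Yes, same subnet (79.17.240.48)


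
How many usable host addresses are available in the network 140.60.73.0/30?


Host bits = 32 - 30 = 2
Total addresses = 2^2 = 4
Usable = total - 2 (network and broadcast)
Usable hosts: 2


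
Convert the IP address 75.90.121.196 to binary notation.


75 = 01001011
90 = 01011010
121 = 01111001
196 = 11000100
Binary: 01001011.01011010.01111001.11000100


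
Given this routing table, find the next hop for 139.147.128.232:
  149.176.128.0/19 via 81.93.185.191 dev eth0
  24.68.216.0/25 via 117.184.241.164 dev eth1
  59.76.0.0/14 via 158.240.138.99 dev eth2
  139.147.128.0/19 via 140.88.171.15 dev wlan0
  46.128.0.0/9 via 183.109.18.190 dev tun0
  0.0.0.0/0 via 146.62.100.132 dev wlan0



Longest prefix match for 139.147.128.232:
  /19 149.176.128.0: no
  /25 24.68.216.0: no
  /14 59.76.0.0: no
  /19 139.147.128.0: MATCH
  /9 46.128.0.0: no
  /0 0.0.0.0: MATCH
Selected: next-hop 140.88.171.15 via wlan0 (matched /19)


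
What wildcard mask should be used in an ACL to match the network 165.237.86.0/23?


Subnet mask: 255.255.254.0
Wildcard = 255.255.255.255 - subnet mask
255 - 255 = 0
255 - 255 = 0
255 - 254 = 1
255 - 0 = 255
Wildcard: 0.0.1.255


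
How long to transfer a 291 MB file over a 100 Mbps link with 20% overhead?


Effective throughput = 100 * (1 - 20/100) = 80 Mbps
File size in Mb = 291 * 8 = 2328 Mb
Time = 2328 / 80
Time = 29.1 seconds


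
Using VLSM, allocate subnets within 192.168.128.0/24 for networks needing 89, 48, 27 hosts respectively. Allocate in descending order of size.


89 hosts -> /25 (126 usable): 192.168.128.0/25
48 hosts -> /26 (62 usable): 192.168.128.128/26
27 hosts -> /27 (30 usable): 192.168.128.192/27
Allocation: 192.168.128.0/25 (89 hosts, 126 usable); 192.168.128.128/26 (48 hosts, 62 usable); 192.168.128.192/27 (27 hosts, 30 usable)


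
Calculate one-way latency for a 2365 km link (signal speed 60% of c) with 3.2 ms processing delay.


Speed = 0.6 * 3e5 km/s = 180000 km/s
Propagation delay = 2365 / 180000 = 0.0131 s = 13.1389 ms
Processing delay = 3.2 ms
Total one-way latency = 16.3389 ms


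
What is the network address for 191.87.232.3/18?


IP:   10111111.01010111.11101000.00000011
Mask: 11111111.11111111.11000000.00000000
AND operation:
Net:  10111111.01010111.11000000.00000000
Network: 191.87.192.0/18


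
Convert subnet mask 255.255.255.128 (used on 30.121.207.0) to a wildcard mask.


Subnet mask: 255.255.255.128
Wildcard = 255.255.255.255 - subnet mask
255 - 255 = 0
255 - 255 = 0
255 - 255 = 0
255 - 128 = 127
Wildcard: 0.0.0.127


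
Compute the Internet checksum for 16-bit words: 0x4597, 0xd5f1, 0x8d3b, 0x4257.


Sum all words (with carry folding):
+ 0x4597 = 0x4597
+ 0xd5f1 = 0x1b89
+ 0x8d3b = 0xa8c4
+ 0x4257 = 0xeb1b
One's complement: ~0xeb1b
Checksum = 0x14e4


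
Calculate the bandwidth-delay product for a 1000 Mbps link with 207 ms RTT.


BDP = bandwidth * RTT
= 1000 Mbps * 207 ms
= 1000 * 1e6 * 207 / 1000 bits
= 207000000 bits
= 25875000 bytes
= 25268.5547 KB
BDP = 207000000 bits (25875000 bytes)


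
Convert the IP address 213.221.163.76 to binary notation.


213 = 11010101
221 = 11011101
163 = 10100011
76 = 01001100
Binary: 11010101.11011101.10100011.01001100


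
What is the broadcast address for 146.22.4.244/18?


Network: 146.22.0.0/18
Host bits = 14
Set all host bits to 1:
Broadcast: 146.22.63.255


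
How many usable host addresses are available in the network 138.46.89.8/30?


Host bits = 32 - 30 = 2
Total addresses = 2^2 = 4
Usable = total - 2 (network and broadcast)
Usable hosts: 2


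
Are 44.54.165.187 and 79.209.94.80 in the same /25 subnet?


Mask: 255.255.255.128
44.54.165.187 AND mask = 44.54.165.128
79.209.94.80 AND mask = 79.209.94.0
No, different subnets (44.54.165.128 vs 79.209.94.0)


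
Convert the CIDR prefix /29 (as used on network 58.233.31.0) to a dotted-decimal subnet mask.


/29 means 29 network bits, 3 host bits
Binary: 11111111111111111111111111111000
Mask: 255.255.255.248


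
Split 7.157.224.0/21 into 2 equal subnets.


New prefix = 21 + 1 = 22
Each subnet has 1024 addresses
  7.157.224.0/22
  7.157.228.0/22
Subnets: 7.157.224.0/22, 7.157.228.0/22


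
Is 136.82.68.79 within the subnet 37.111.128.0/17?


Subnet network: 37.111.128.0
Test IP AND mask: 136.82.0.0
No, 136.82.68.79 is not in 37.111.128.0/17


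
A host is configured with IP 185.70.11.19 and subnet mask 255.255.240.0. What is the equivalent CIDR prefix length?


Binary: 11111111.11111111.11110000.00000000
Count leading 1s
Prefix: /20


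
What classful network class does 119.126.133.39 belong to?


First octet: 119
Binary: 01110111
0xxxxxxx -> Class A (1-126)
Class A, default mask 255.0.0.0 (/8)


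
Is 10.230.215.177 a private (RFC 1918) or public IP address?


RFC 1918 private ranges:
  10.0.0.0/8 (10.0.0.0 - 10.255.255.255)
  172.16.0.0/12 (172.16.0.0 - 172.31.255.255)
  192.168.0.0/16 (192.168.0.0 - 192.168.255.255)
Private (in 10.0.0.0/8)


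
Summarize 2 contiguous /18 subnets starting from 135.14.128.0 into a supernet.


Original prefix: /18
Number of subnets: 2 = 2^1
New prefix = 18 - 1 = 17
Supernet: 135.14.128.0/17


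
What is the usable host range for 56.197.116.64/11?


Network: 56.192.0.0
Broadcast: 56.223.255.255
First usable = network + 1
Last usable = broadcast - 1
Range: 56.192.0.1 to 56.223.255.254


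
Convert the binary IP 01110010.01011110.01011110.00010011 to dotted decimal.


01110010 = 114
01011110 = 94
01011110 = 94
00010011 = 19
IP: 114.94.94.19


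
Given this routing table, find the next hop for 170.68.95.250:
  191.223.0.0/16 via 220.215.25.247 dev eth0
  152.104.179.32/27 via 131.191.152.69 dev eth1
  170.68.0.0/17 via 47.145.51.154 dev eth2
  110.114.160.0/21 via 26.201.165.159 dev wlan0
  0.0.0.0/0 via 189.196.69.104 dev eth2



Longest prefix match for 170.68.95.250:
  /16 191.223.0.0: no
  /27 152.104.179.32: no
  /17 170.68.0.0: MATCH
  /21 110.114.160.0: no
  /0 0.0.0.0: MATCH
Selected: next-hop 47.145.51.154 via eth2 (matched /17)


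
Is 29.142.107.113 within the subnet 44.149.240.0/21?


Subnet network: 44.149.240.0
Test IP AND mask: 29.142.104.0
No, 29.142.107.113 is not in 44.149.240.0/21


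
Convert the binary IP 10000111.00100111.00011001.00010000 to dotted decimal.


10000111 = 135
00100111 = 39
00011001 = 25
00010000 = 16
IP: 135.39.25.16


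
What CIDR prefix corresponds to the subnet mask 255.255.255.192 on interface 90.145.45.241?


Binary: 11111111.11111111.11111111.11000000
Count leading 1s
Prefix: /26


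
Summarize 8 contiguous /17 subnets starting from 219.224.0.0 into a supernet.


Original prefix: /17
Number of subnets: 8 = 2^3
New prefix = 17 - 3 = 14
Supernet: 219.224.0.0/14


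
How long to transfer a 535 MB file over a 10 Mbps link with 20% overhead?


Effective throughput = 10 * (1 - 20/100) = 8 Mbps
File size in Mb = 535 * 8 = 4280 Mb
Time = 4280 / 8
Time = 535 seconds


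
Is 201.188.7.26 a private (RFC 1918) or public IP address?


RFC 1918 private ranges:
  10.0.0.0/8 (10.0.0.0 - 10.255.255.255)
  172.16.0.0/12 (172.16.0.0 - 172.31.255.255)
  192.168.0.0/16 (192.168.0.0 - 192.168.255.255)
Public (not in any RFC 1918 range)


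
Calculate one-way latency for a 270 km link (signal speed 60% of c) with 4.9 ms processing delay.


Speed = 0.6 * 3e5 km/s = 180000 km/s
Propagation delay = 270 / 180000 = 0.0015 s = 1.5 ms
Processing delay = 4.9 ms
Total one-way latency = 6.4 ms


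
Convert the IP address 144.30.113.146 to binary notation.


144 = 10010000
30 = 00011110
113 = 01110001
146 = 10010010
Binary: 10010000.00011110.01110001.10010010


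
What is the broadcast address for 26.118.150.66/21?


Network: 26.118.144.0/21
Host bits = 11
Set all host bits to 1:
Broadcast: 26.118.151.255


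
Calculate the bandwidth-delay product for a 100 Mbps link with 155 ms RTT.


BDP = bandwidth * RTT
= 100 Mbps * 155 ms
= 100 * 1e6 * 155 / 1000 bits
= 15500000 bits
= 1937500 bytes
= 1892.0898 KB
BDP = 15500000 bits (1937500 bytes)


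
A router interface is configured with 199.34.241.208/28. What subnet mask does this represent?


/28 means 28 network bits, 4 host bits
Binary: 11111111111111111111111111110000
Mask: 255.255.255.240


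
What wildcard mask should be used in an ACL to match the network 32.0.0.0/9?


Subnet mask: 255.128.0.0
Wildcard = 255.255.255.255 - subnet mask
255 - 255 = 0
255 - 128 = 127
255 - 0 = 255
255 - 0 = 255
Wildcard: 0.127.255.255


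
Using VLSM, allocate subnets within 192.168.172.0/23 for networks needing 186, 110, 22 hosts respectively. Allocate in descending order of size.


186 hosts -> /24 (254 usable): 192.168.172.0/24
110 hosts -> /25 (126 usable): 192.168.173.0/25
22 hosts -> /27 (30 usable): 192.168.173.128/27
Allocation: 192.168.172.0/24 (186 hosts, 254 usable); 192.168.173.0/25 (110 hosts, 126 usable); 192.168.173.128/27 (22 hosts, 30 usable)


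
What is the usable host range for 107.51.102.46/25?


Network: 107.51.102.0
Broadcast: 107.51.102.127
First usable = network + 1
Last usable = broadcast - 1
Range: 107.51.102.1 to 107.51.102.126


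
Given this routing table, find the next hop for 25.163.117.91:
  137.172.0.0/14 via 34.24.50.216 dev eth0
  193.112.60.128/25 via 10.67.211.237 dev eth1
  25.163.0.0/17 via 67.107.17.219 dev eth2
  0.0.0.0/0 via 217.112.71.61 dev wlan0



Longest prefix match for 25.163.117.91:
  /14 137.172.0.0: no
  /25 193.112.60.128: no
  /17 25.163.0.0: MATCH
  /0 0.0.0.0: MATCH
Selected: next-hop 67.107.17.219 via eth2 (matched /17)


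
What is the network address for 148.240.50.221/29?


IP:   10010100.11110000.00110010.11011101
Mask: 11111111.11111111.11111111.11111000
AND operation:
Net:  10010100.11110000.00110010.11011000
Network: 148.240.50.216/29


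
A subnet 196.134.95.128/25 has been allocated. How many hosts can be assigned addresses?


Host bits = 32 - 25 = 7
Total addresses = 2^7 = 128
Usable = total - 2 (network and broadcast)
Usable hosts: 126


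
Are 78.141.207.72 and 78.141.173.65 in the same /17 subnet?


Mask: 255.255.128.0
78.141.207.72 AND mask = 78.141.128.0
78.141.173.65 AND mask = 78.141.128.0
Yes, same subnet (78.141.128.0)


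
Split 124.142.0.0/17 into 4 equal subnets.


New prefix = 17 + 2 = 19
Each subnet has 8192 addresses
  124.142.0.0/19
  124.142.32.0/19
  124.142.64.0/19
  124.142.96.0/19
Subnets: 124.142.0.0/19, 124.142.32.0/19, 124.142.64.0/19, 124.142.96.0/19


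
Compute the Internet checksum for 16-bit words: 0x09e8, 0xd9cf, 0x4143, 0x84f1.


Sum all words (with carry folding):
+ 0x09e8 = 0x09e8
+ 0xd9cf = 0xe3b7
+ 0x4143 = 0x24fb
+ 0x84f1 = 0xa9ec
One's complement: ~0xa9ec
Checksum = 0x5613


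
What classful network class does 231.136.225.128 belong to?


First octet: 231
Binary: 11100111
1110xxxx -> Class D (224-239)
Class D (multicast), default mask N/A


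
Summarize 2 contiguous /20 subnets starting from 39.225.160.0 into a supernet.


Original prefix: /20
Number of subnets: 2 = 2^1
New prefix = 20 - 1 = 19
Supernet: 39.225.160.0/19


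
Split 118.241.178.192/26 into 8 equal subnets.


New prefix = 26 + 3 = 29
Each subnet has 8 addresses
  118.241.178.192/29
  118.241.178.200/29
  118.241.178.208/29
  118.241.178.216/29
  118.241.178.224/29
  118.241.178.232/29
  118.241.178.240/29
  118.241.178.248/29
Subnets: 118.241.178.192/29, 118.241.178.200/29, 118.241.178.208/29, 118.241.178.216/29, 118.241.178.224/29, 118.241.178.232/29, 118.241.178.240/29, 118.241.178.248/29


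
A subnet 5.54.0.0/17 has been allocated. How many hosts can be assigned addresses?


Host bits = 32 - 17 = 15
Total addresses = 2^15 = 32768
Usable = total - 2 (network and broadcast)
Usable hosts: 32766


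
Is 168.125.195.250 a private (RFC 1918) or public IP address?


RFC 1918 private ranges:
  10.0.0.0/8 (10.0.0.0 - 10.255.255.255)
  172.16.0.0/12 (172.16.0.0 - 172.31.255.255)
  192.168.0.0/16 (192.168.0.0 - 192.168.255.255)
Public (not in any RFC 1918 range)


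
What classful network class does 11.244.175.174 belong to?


First octet: 11
Binary: 00001011
0xxxxxxx -> Class A (1-126)
Class A, default mask 255.0.0.0 (/8)


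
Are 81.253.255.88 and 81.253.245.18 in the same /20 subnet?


Mask: 255.255.240.0
81.253.255.88 AND mask = 81.253.240.0
81.253.245.18 AND mask = 81.253.240.0
Yes, same subnet (81.253.240.0)


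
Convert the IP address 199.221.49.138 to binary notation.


199 = 11000111
221 = 11011101
49 = 00110001
138 = 10001010
Binary: 11000111.11011101.00110001.10001010


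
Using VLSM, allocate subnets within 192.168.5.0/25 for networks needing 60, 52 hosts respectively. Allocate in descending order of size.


60 hosts -> /26 (62 usable): 192.168.5.0/26
52 hosts -> /26 (62 usable): 192.168.5.64/26
Allocation: 192.168.5.0/26 (60 hosts, 62 usable); 192.168.5.64/26 (52 hosts, 62 usable)


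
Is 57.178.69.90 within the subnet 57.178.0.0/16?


Subnet network: 57.178.0.0
Test IP AND mask: 57.178.0.0
Yes, 57.178.69.90 is in 57.178.0.0/16


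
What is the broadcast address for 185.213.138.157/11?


Network: 185.192.0.0/11
Host bits = 21
Set all host bits to 1:
Broadcast: 185.223.255.255


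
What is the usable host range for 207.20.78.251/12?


Network: 207.16.0.0
Broadcast: 207.31.255.255
First usable = network + 1
Last usable = broadcast - 1
Range: 207.16.0.1 to 207.31.255.254


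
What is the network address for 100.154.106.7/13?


IP:   01100100.10011010.01101010.00000111
Mask: 11111111.11111000.00000000.00000000
AND operation:
Net:  01100100.10011000.00000000.00000000
Network: 100.152.0.0/13


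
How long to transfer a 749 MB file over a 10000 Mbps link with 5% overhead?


Effective throughput = 10000 * (1 - 5/100) = 9500 Mbps
File size in Mb = 749 * 8 = 5992 Mb
Time = 5992 / 9500
Time = 0.6307 seconds


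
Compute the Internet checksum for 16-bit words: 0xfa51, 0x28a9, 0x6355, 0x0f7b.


Sum all words (with carry folding):
+ 0xfa51 = 0xfa51
+ 0x28a9 = 0x22fb
+ 0x6355 = 0x8650
+ 0x0f7b = 0x95cb
One's complement: ~0x95cb
Checksum = 0x6a34


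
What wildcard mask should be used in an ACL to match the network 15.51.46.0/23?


Subnet mask: 255.255.254.0
Wildcard = 255.255.255.255 - subnet mask
255 - 255 = 0
255 - 255 = 0
255 - 254 = 1
255 - 0 = 255
Wildcard: 0.0.1.255


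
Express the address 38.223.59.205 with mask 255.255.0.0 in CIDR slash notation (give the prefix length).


Binary: 11111111.11111111.00000000.00000000
Count leading 1s
Prefix: /16


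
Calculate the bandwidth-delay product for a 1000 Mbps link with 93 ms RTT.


BDP = bandwidth * RTT
= 1000 Mbps * 93 ms
= 1000 * 1e6 * 93 / 1000 bits
= 93000000 bits
= 11625000 bytes
= 11352.5391 KB
BDP = 93000000 bits (11625000 bytes)


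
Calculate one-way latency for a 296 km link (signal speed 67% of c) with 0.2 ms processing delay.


Speed = 0.67 * 3e5 km/s = 201000 km/s
Propagation delay = 296 / 201000 = 0.0015 s = 1.4726 ms
Processing delay = 0.2 ms
Total one-way latency = 1.6726 ms


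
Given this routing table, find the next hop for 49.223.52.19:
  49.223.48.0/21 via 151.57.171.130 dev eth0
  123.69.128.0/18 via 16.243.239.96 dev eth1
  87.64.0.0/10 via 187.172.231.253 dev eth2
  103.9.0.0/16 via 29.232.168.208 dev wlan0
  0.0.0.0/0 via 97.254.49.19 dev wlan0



Longest prefix match for 49.223.52.19:
  /21 49.223.48.0: MATCH
  /18 123.69.128.0: no
  /10 87.64.0.0: no
  /16 103.9.0.0: no
  /0 0.0.0.0: MATCH
Selected: next-hop 151.57.171.130 via eth0 (matched /21)


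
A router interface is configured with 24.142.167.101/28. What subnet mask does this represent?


/28 means 28 network bits, 4 host bits
Binary: 11111111111111111111111111110000
Mask: 255.255.255.240


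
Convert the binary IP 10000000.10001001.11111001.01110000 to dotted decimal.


10000000 = 128
10001001 = 137
11111001 = 249
01110000 = 112
IP: 128.137.249.112


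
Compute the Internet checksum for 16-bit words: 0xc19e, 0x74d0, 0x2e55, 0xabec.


Sum all words (with carry folding):
+ 0xc19e = 0xc19e
+ 0x74d0 = 0x366f
+ 0x2e55 = 0x64c4
+ 0xabec = 0x10b1
One's complement: ~0x10b1
Checksum = 0xef4e


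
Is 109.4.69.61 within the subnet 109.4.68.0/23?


Subnet network: 109.4.68.0
Test IP AND mask: 109.4.68.0
Yes, 109.4.69.61 is in 109.4.68.0/23


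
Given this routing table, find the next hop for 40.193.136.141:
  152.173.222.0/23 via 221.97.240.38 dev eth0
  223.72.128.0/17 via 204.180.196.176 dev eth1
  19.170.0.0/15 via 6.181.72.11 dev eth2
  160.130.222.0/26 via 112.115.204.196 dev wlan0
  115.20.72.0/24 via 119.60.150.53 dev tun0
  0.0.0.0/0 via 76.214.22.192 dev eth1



Longest prefix match for 40.193.136.141:
  /23 152.173.222.0: no
  /17 223.72.128.0: no
  /15 19.170.0.0: no
  /26 160.130.222.0: no
  /24 115.20.72.0: no
  /0 0.0.0.0: MATCH
Selected: next-hop 76.214.22.192 via eth1 (matched /0)


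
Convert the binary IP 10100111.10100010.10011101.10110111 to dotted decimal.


10100111 = 167
10100010 = 162
10011101 = 157
10110111 = 183
IP: 167.162.157.183


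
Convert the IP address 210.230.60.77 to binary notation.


210 = 11010010
230 = 11100110
60 = 00111100
77 = 01001101
Binary: 11010010.11100110.00111100.01001101


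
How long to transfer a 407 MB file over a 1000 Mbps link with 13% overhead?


Effective throughput = 1000 * (1 - 13/100) = 870 Mbps
File size in Mb = 407 * 8 = 3256 Mb
Time = 3256 / 870
Time = 3.7425 seconds


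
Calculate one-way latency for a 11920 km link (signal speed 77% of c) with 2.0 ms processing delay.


Speed = 0.77 * 3e5 km/s = 231000 km/s
Propagation delay = 11920 / 231000 = 0.0516 s = 51.6017 ms
Processing delay = 2.0 ms
Total one-way latency = 53.6017 ms


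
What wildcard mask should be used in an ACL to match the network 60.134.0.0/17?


Subnet mask: 255.255.128.0
Wildcard = 255.255.255.255 - subnet mask
255 - 255 = 0
255 - 255 = 0
255 - 128 = 127
255 - 0 = 255
Wildcard: 0.0.127.255


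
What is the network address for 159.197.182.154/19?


IP:   10011111.11000101.10110110.10011010
Mask: 11111111.11111111.11100000.00000000
AND operation:
Net:  10011111.11000101.10100000.00000000
Network: 159.197.160.0/19


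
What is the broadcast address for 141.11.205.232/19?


Network: 141.11.192.0/19
Host bits = 13
Set all host bits to 1:
Broadcast: 141.11.223.255


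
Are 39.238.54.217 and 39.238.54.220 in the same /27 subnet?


Mask: 255.255.255.224
39.238.54.217 AND mask = 39.238.54.192
39.238.54.220 AND mask = 39.238.54.192
Yes, same subnet (39.238.54.192)


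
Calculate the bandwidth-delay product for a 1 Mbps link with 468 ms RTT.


BDP = bandwidth * RTT
= 1 Mbps * 468 ms
= 1 * 1e6 * 468 / 1000 bits
= 468000 bits
= 58500 bytes
= 57.1289 KB
BDP = 468000 bits (58500 bytes)


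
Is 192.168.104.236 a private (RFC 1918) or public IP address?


RFC 1918 private ranges:
  10.0.0.0/8 (10.0.0.0 - 10.255.255.255)
  172.16.0.0/12 (172.16.0.0 - 172.31.255.255)
  192.168.0.0/16 (192.168.0.0 - 192.168.255.255)
Private (in 192.168.0.0/16)


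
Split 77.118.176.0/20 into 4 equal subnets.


New prefix = 20 + 2 = 22
Each subnet has 1024 addresses
  77.118.176.0/22
  77.118.180.0/22
  77.118.184.0/22
  77.118.188.0/22
Subnets: 77.118.176.0/22, 77.118.180.0/22, 77.118.184.0/22, 77.118.188.0/22
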